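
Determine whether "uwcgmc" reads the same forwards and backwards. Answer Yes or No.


Input string: 'uwcgmc'
Reversed: 'cmgcwu'
Compare pairs: s[0]='u' vs s[5]='c' (mismatch), s[1]='w' vs s[4]='m' (mismatch), s[2]='c' vs s[3]='g' (mismatch)
Palindrome: No


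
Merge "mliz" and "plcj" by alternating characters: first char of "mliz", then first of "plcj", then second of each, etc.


String 1: 'mliz'
String 2: 'plcj'
Operation: alternate characters
Pairs: 'm'+'p', 'l'+'l', 'i'+'c', 'z'+'j'
Result: mplliczj


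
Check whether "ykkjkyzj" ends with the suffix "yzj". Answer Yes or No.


Input string: 'ykkjkyzj'
Suffix to check: 'yzj'
Last 3 characters of input: 'yzj'
Match: True
Result: Yes


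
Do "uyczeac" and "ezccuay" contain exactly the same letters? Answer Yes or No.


String 1: 'uyczeac' -> sorted: 'acceuyz'
String 2: 'ezccuay' -> sorted: 'acceuyz'
Compare sorted forms: 'acceuyz' == 'acceuyz'
Anagram: Yes


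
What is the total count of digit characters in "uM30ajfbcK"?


Input string: 'uM30ajfbcK'
Operation: count digit characters (0-9)
Scan: 'u', 'M', '3'(digit), '0'(digit), 'a', 'j', 'f', 'b', 'c', 'K'
Digits found: 2
Result: 2


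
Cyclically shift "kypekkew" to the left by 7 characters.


Input: 'kypekkew', shift = 7
Operation: split at index 7 and swap parts
Front part s[0:7] = 'kypekke'
Back part s[7:] = 'w'
Rotated = back + front = 'w' + 'kypekke'
Result: wkypekke


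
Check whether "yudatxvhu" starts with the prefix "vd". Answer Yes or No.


Input string: 'yudatxvhu'
Prefix to check: 'vd'
First 2 characters of input: 'yu'
Match: False
Result: No


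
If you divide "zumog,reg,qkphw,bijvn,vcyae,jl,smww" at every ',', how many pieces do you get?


Input string: 'zumog,reg,qkphw,bijvn,vcyae,jl,smww'
Delimiter: ','
Split result: 'zumog', 'reg', 'qkphw', 'bijvn', 'vcyae', 'jl', 'smww'
Number of parts: 7


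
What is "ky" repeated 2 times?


Input string: 'ky'
Operation: repeat 2 times
Concatenation: 'ky' + 'ky'
Result: kyky


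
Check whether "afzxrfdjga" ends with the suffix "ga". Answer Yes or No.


Input string: 'afzxrfdjga'
Suffix to check: 'ga'
Last 2 characters of input: 'ga'
Match: True
Result: Yes


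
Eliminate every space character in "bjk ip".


Input string: 'bjk ip'
Operation: remove all spaces
Words: 'bjk', 'ip'
Join without spaces: bjkip


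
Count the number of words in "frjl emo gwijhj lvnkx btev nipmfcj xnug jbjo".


Input string: 'frjl emo gwijhj lvnkx btev nipmfcj xnug jbjo'
Operation: split by spaces
Words found: 'frjl', 'emo', 'gwijhj', 'lvnkx', 'btev', 'nipmfcj', 'xnug', 'jbjo'
Word count: 8


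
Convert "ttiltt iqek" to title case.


Input string: 'ttiltt iqek'
Operation: capitalize first letter of each word
Word transformations: 'ttiltt'->'Ttiltt', 'iqek'->'Iqek'
Result: Ttiltt Iqek


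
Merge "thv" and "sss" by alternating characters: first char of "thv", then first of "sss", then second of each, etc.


String 1: 'thv'
String 2: 'sss'
Operation: alternate characters
Pairs: 't'+'s', 'h'+'s', 'v'+'s'
Result: tshsvs


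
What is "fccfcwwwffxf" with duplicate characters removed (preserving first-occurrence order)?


Input: 'fccfcwwwffxf'
Operation: keep first occurrence of each character
Scan: s[0]='f' new -> keep; s[1]='c' new -> keep; s[2]='c' seen -> skip; s[3]='f' seen -> skip; s[4]='c' seen -> skip; s[5]='w' new -> keep; s[6]='w' seen -> skip; s[7]='w' seen -> skip; s[8]='f' seen -> skip; s[9]='f' seen -> skip; s[10]='x' new -> keep; s[11]='f' seen -> skip
Result: fcwx


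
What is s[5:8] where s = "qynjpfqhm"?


Input string: 'qynjpfqhm'
Operation: slice [5:8]
Extract characters: s[5]='f', s[6]='q', s[7]='h'
Result: fqh


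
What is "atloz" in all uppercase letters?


Input string: 'atloz'
Operation: convert each letter to uppercase
Mapping: 'a'->'A', 't'->'T', 'l'->'L', 'o'->'O', 'z'->'Z'
Result: ATLOZ


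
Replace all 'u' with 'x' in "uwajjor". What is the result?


Input string: 'uwajjor'
Operation: replace 'u' with 'x'
Positions of 'u': 0
After replacement: xwajjor


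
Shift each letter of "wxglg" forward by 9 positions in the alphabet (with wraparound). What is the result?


Input: 'wxglg', shift = 9
Operation: for each letter, (position + 9) mod 26
Mapping: 'w'(22+9=31, 31 mod 26=5)->'f', 'x'(23+9=32, 32 mod 26=6)->'g', 'g'(6+9=15)->'p', 'l'(11+9=20)->'u', 'g'(6+9=15)->'p'
Result: fgpup


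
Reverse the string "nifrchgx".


Input string: 'nifrchgx'
Operation: reverse character order
Original order: 'n' -> 'i' -> 'f' -> 'r' -> 'c' -> 'h' -> 'g' -> 'x'
Reversed order: 'x' -> 'g' -> 'h' -> 'c' -> 'r' -> 'f' -> 'i' -> 'n'
Result: xghcrfin


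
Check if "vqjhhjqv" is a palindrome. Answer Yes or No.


Input string: 'vqjhhjqv'
Reversed: 'vqjhhjqv'
Compare pairs: s[0]='v' vs s[7]='v' (match), s[1]='q' vs s[6]='q' (match), s[2]='j' vs s[5]='j' (match), s[3]='h' vs s[4]='h' (match)
Palindrome: Yes


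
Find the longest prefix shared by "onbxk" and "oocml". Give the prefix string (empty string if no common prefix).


String 1: 'onbxk'
String 2: 'oocml'
Compare position by position:
pos 0: 'o' vs 'o' match
pos 1: 'n' vs 'o' differ -> stop
Longest common prefix: "o" (length 1)


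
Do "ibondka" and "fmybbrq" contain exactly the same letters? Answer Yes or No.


String 1: 'ibondka' -> sorted: 'abdikno'
String 2: 'fmybbrq' -> sorted: 'bbfmqry'
Compare sorted forms: 'abdikno' != 'bbfmqry'
Anagram: No


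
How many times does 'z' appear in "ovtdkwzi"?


Input string: 'ovtdkwzi'
Target character: 'z'
Scan each position: s[6]='z'
Matches found at indices: 6
Total: 1


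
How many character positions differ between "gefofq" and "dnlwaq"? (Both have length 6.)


String 1: 'gefofq'
String 2: 'dnlwaq'
Compare each position: pos 0: 'g'!='d', pos 1: 'e'!='n', pos 2: 'f'!='l', pos 3: 'o'!='w', pos 4: 'f'!='a', pos 5: 'q'=='q'
Differing positions: 5
Hamming distance: 5


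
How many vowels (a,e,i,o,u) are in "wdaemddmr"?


Input string: 'wdaemddmr'
Operation: count vowels (a, e, i, o, u)
Scan: s[0]='w', s[1]='d', s[2]='a' (vowel), s[3]='e' (vowel), s[4]='m', s[5]='d', s[6]='d', s[7]='m', s[8]='r'
Vowels found: 2
Result: 2


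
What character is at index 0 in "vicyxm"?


Input string: 'vicyxm'
Operation: get character at index 0
Index mapping: s[0]='v'
Result: 'v'


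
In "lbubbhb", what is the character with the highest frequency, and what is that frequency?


Input: 'lbubbhb'
Operation: tally each character
Counts: 'b':4, 'h':1, 'l':1, 'u':1
Maximum: 'b' appears 4 times


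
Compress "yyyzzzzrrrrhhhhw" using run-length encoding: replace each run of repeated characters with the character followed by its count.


Input: 'yyyzzzzrrrrhhhhw'
Operation: identify consecutive runs
Runs: 'yyy' -> y3, 'zzzz' -> z4, 'rrrr' -> r4, 'hhhh' -> h4, 'w' -> w1
Encoded: y3z4r4h4w1


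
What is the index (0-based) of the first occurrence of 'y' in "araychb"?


Input string: 'araychb'
Target: 'y'
Scanning left to right: s[0]='a', s[1]='r', s[2]='a', s[3]='y'
First match at index: 3


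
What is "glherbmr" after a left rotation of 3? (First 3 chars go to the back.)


Input: 'glherbmr', shift = 3
Operation: split at index 3 and swap parts
Front part s[0:3] = 'glh'
Back part s[3:] = 'erbmr'
Rotated = back + front = 'erbmr' + 'glh'
Result: erbmrglh


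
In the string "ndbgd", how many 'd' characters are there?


Input string: 'ndbgd'
Target character: 'd'
Scan each position: s[1]='d', s[4]='d'
Matches found at indices: 1, 4
Total: 2


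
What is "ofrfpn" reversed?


Input string: 'ofrfpn'
Operation: reverse character order
Original order: 'o' -> 'f' -> 'r' -> 'f' -> 'p' -> 'n'
Reversed order: 'n' -> 'p' -> 'f' -> 'r' -> 'f' -> 'o'
Result: npfrfo


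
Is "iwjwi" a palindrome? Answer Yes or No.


Input string: 'iwjwi'
Reversed: 'iwjwi'
Compare pairs: s[0]='i' vs s[4]='i' (match), s[1]='w' vs s[3]='w' (match)
Palindrome: Yes


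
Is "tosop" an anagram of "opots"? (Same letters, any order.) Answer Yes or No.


String 1: 'opots' -> sorted: 'oopst'
String 2: 'tosop' -> sorted: 'oopst'
Compare sorted forms: 'oopst' == 'oopst'
Anagram: Yes


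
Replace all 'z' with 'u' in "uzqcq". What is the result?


Input string: 'uzqcq'
Operation: replace 'z' with 'u'
Positions of 'z': 1
After replacement: uuqcq


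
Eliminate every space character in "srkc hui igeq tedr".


Input string: 'srkc hui igeq tedr'
Operation: remove all spaces
Words: 'srkc', 'hui', 'igeq', 'tedr'
Join without spaces: srkchuiigeqtedr


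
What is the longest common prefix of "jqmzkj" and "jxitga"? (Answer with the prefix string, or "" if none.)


String 1: 'jqmzkj'
String 2: 'jxitga'
Compare position by position:
pos 0: 'j' vs 'j' match
pos 1: 'q' vs 'x' differ -> stop
Longest common prefix: "j" (length 1)


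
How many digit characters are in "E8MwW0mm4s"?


Input string: 'E8MwW0mm4s'
Operation: count digit characters (0-9)
Scan: 'E', '8'(digit), 'M', 'w', 'W', '0'(digit), 'm', 'm', '4'(digit), 's'
Digits found: 3
Result: 3


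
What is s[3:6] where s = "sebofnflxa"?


Input string: 'sebofnflxa'
Operation: slice [3:6]
Extract characters: s[3]='o', s[4]='f', s[5]='n'
Result: ofn


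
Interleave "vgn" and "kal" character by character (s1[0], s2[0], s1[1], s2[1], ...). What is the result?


String 1: 'vgn'
String 2: 'kal'
Operation: alternate characters
Pairs: 'v'+'k', 'g'+'a', 'n'+'l'
Result: vkganl


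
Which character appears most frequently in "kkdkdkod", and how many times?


Input: 'kkdkdkod'
Operation: tally each character
Counts: 'd':3, 'k':4, 'o':1
Maximum: 'k' appears 4 times


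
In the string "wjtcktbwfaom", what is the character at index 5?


Input string: 'wjtcktbwfaom'
Operation: get character at index 5
Index mapping: s[0]='w', s[1]='j', s[2]='t', s[3]='c', s[4]='k', s[5]='t'
Result: 't'


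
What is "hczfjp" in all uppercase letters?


Input string: 'hczfjp'
Operation: convert each letter to uppercase
Mapping: 'h'->'H', 'c'->'C', 'z'->'Z', 'f'->'F', 'j'->'J', 'p'->'P'
Result: HCZFJP


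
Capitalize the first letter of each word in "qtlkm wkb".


Input string: 'qtlkm wkb'
Operation: capitalize first letter of each word
Word transformations: 'qtlkm'->'Qtlkm', 'wkb'->'Wkb'
Result: Qtlkm Wkb


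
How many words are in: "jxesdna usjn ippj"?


Input string: 'jxesdna usjn ippj'
Operation: split by spaces
Words found: 'jxesdna', 'usjn', 'ippj'
Word count: 3


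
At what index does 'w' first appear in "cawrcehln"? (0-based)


Input string: 'cawrcehln'
Target: 'w'
Scanning left to right: s[0]='c', s[1]='a', s[2]='w'
First match at index: 2


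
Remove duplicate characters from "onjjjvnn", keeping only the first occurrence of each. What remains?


Input: 'onjjjvnn'
Operation: keep first occurrence of each character
Scan: s[0]='o' new -> keep; s[1]='n' new -> keep; s[2]='j' new -> keep; s[3]='j' seen -> skip; s[4]='j' seen -> skip; s[5]='v' new -> keep; s[6]='n' seen -> skip; s[7]='n' seen -> skip
Result: onjv


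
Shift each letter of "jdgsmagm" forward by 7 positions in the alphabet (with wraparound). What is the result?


Input: 'jdgsmagm', shift = 7
Operation: for each letter, (position + 7) mod 26
Mapping: 'j'(9+7=16)->'q', 'd'(3+7=10)->'k', 'g'(6+7=13)->'n', 's'(18+7=25)->'z', 'm'(12+7=19)->'t', 'a'(0+7=7)->'h', 'g'(6+7=13)->'n', 'm'(12+7=19)->'t'
Result: qknzthnt


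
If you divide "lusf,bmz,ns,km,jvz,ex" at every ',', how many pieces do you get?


Input string: 'lusf,bmz,ns,km,jvz,ex'
Delimiter: ','
Split result: 'lusf', 'bmz', 'ns', 'km', 'jvz', 'ex'
Number of parts: 6


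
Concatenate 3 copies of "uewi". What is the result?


Input string: 'uewi'
Operation: repeat 3 times
Concatenation: 'uewi' + 'uewi' + 'uewi'
Result: uewiuewiuewi


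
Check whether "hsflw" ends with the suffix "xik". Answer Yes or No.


Input string: 'hsflw'
Suffix to check: 'xik'
Last 3 characters of input: 'flw'
Match: False
Result: No


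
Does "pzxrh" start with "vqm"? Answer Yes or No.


Input string: 'pzxrh'
Prefix to check: 'vqm'
First 3 characters of input: 'pzx'
Match: False
Result: No


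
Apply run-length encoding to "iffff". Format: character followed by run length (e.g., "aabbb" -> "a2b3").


Input: 'iffff'
Operation: identify consecutive runs
Runs: 'i' -> i1, 'ffff' -> f4
Encoded: i1f4


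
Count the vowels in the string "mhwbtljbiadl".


Input string: 'mhwbtljbiadl'
Operation: count vowels (a, e, i, o, u)
Scan: s[0]='m', s[1]='h', s[2]='w', s[3]='b', s[4]='t', s[5]='l', s[6]='j', s[7]='b', s[8]='i' (vowel), s[9]='a' (vowel), s[10]='d', s[11]='l'
Vowels found: 2
Result: 2


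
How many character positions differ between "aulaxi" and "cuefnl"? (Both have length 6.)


String 1: 'aulaxi'
String 2: 'cuefnl'
Compare each position: pos 0: 'a'!='c', pos 1: 'u'=='u', pos 2: 'l'!='e', pos 3: 'a'!='f', pos 4: 'x'!='n', pos 5: 'i'!='l'
Differing positions: 5
Hamming distance: 5


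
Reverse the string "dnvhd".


Input string: 'dnvhd'
Operation: reverse character order
Original order: 'd' -> 'n' -> 'v' -> 'h' -> 'd'
Reversed order: 'd' -> 'h' -> 'v' -> 'n' -> 'd'
Result: dhvnd


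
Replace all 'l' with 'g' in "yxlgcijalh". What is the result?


Input string: 'yxlgcijalh'
Operation: replace 'l' with 'g'
Positions of 'l': 2, 8
After replacement: yxggcijagh


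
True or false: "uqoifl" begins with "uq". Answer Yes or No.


Input string: 'uqoifl'
Prefix to check: 'uq'
First 2 characters of input: 'uq'
Match: True
Result: Yes


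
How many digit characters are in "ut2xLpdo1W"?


Input string: 'ut2xLpdo1W'
Operation: count digit characters (0-9)
Scan: 'u', 't', '2'(digit), 'x', 'L', 'p', 'd', 'o', '1'(digit), 'W'
Digits found: 2
Result: 2


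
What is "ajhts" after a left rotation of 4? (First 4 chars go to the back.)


Input: 'ajhts', shift = 4
Operation: split at index 4 and swap parts
Front part s[0:4] = 'ajht'
Back part s[4:] = 's'
Rotated = back + front = 's' + 'ajht'
Result: sajht


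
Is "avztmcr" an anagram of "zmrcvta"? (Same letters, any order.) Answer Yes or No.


String 1: 'zmrcvta' -> sorted: 'acmrtvz'
String 2: 'avztmcr' -> sorted: 'acmrtvz'
Compare sorted forms: 'acmrtvz' == 'acmrtvz'
Anagram: Yes


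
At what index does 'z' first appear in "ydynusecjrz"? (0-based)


Input string: 'ydynusecjrz'
Target: 'z'
Scanning left to right: s[0]='y', s[1]='d', s[2]='y', s[3]='n', s[4]='u', s[5]='s', s[6]='e', s[7]='c', s[8]='j', s[9]='r', s[10]='z'
First match at index: 10


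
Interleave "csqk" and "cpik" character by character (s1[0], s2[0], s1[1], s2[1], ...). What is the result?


String 1: 'csqk'
String 2: 'cpik'
Operation: alternate characters
Pairs: 'c'+'c', 's'+'p', 'q'+'i', 'k'+'k'
Result: ccspqikk


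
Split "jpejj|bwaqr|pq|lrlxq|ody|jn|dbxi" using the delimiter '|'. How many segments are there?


Input string: 'jpejj|bwaqr|pq|lrlxq|ody|jn|dbxi'
Delimiter: '|'
Split result: 'jpejj', 'bwaqr', 'pq', 'lrlxq', 'ody', 'jn', 'dbxi'
Number of parts: 7


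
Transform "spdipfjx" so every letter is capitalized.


Input string: 'spdipfjx'
Operation: convert each letter to uppercase
Mapping: 's'->'S', 'p'->'P', 'd'->'D', 'i'->'I', 'p'->'P', 'f'->'F', 'j'->'J', 'x'->'X'
Result: SPDIPFJX


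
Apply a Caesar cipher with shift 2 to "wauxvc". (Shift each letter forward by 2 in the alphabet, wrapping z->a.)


Input: 'wauxvc', shift = 2
Operation: for each letter, (position + 2) mod 26
Mapping: 'w'(22+2=24)->'y', 'a'(0+2=2)->'c', 'u'(20+2=22)->'w', 'x'(23+2=25)->'z', 'v'(21+2=23)->'x', 'c'(2+2=4)->'e'
Result: ycwzxe


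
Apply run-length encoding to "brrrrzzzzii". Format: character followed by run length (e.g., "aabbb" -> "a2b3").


Input: 'brrrrzzzzii'
Operation: identify consecutive runs
Runs: 'b' -> b1, 'rrrr' -> r4, 'zzzz' -> z4, 'ii' -> i2
Encoded: b1r4z4i2


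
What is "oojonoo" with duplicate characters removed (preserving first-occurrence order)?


Input: 'oojonoo'
Operation: keep first occurrence of each character
Scan: s[0]='o' new -> keep; s[1]='o' seen -> skip; s[2]='j' new -> keep; s[3]='o' seen -> skip; s[4]='n' new -> keep; s[5]='o' seen -> skip; s[6]='o' seen -> skip
Result: ojn


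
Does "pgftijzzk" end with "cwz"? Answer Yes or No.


Input string: 'pgftijzzk'
Suffix to check: 'cwz'
Last 3 characters of input: 'zzk'
Match: False
Result: No


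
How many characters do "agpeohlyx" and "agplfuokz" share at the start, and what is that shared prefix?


String 1: 'agpeohlyx'
String 2: 'agplfuokz'
Compare position by position:
pos 0: 'a' vs 'a' match
pos 1: 'g' vs 'g' match
pos 2: 'p' vs 'p' match
pos 3: 'e' vs 'l' differ -> stop
Longest common prefix: "agp" (length 3)


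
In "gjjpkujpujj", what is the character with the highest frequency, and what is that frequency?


Input: 'gjjpkujpujj'
Operation: tally each character
Counts: 'g':1, 'j':5, 'k':1, 'p':2, 'u':2
Maximum: 'j' appears 5 times


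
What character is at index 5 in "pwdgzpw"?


Input string: 'pwdgzpw'
Operation: get character at index 5
Index mapping: s[0]='p', s[1]='w', s[2]='d', s[3]='g', s[4]='z', s[5]='p'
Result: 'p'


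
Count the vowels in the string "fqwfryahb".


Input string: 'fqwfryahb'
Operation: count vowels (a, e, i, o, u)
Scan: s[0]='f', s[1]='q', s[2]='w', s[3]='f', s[4]='r', s[5]='y', s[6]='a' (vowel), s[7]='h', s[8]='b'
Vowels found: 1
Result: 1


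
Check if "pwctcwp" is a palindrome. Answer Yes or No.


Input string: 'pwctcwp'
Reversed: 'pwctcwp'
Compare pairs: s[0]='p' vs s[6]='p' (match), s[1]='w' vs s[5]='w' (match), s[2]='c' vs s[4]='c' (match)
Palindrome: Yes


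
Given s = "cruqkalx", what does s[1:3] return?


Input string: 'cruqkalx'
Operation: slice [1:3]
Extract characters: s[1]='r', s[2]='u'
Result: ru


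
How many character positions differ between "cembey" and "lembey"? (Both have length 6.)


String 1: 'cembey'
String 2: 'lembey'
Compare each position: pos 0: 'c'!='l', pos 1: 'e'=='e', pos 2: 'm'=='m', pos 3: 'b'=='b', pos 4: 'e'=='e', pos 5: 'y'=='y'
Differing positions: 1
Hamming distance: 1


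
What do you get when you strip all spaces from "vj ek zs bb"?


Input string: 'vj ek zs bb'
Operation: remove all spaces
Words: 'vj', 'ek', 'zs', 'bb'
Join without spaces: vjekzsbb


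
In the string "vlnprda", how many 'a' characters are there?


Input string: 'vlnprda'
Target character: 'a'
Scan each position: s[6]='a'
Matches found at indices: 6
Total: 1


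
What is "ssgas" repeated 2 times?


Input string: 'ssgas'
Operation: repeat 2 times
Concatenation: 'ssgas' + 'ssgas'
Result: ssgasssgas


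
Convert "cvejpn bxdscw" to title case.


Input string: 'cvejpn bxdscw'
Operation: capitalize first letter of each word
Word transformations: 'cvejpn'->'Cvejpn', 'bxdscw'->'Bxdscw'
Result: Cvejpn Bxdscw


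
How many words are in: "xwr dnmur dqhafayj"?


Input string: 'xwr dnmur dqhafayj'
Operation: split by spaces
Words found: 'xwr', 'dnmur', 'dqhafayj'
Word count: 3


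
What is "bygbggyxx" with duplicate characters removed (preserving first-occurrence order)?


Input: 'bygbggyxx'
Operation: keep first occurrence of each character
Scan: s[0]='b' new -> keep; s[1]='y' new -> keep; s[2]='g' new -> keep; s[3]='b' seen -> skip; s[4]='g' seen -> skip; s[5]='g' seen -> skip; s[6]='y' seen -> skip; s[7]='x' new -> keep; s[8]='x' seen -> skip
Result: bygx


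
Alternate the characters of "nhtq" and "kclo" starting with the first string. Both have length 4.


String 1: 'nhtq'
String 2: 'kclo'
Operation: alternate characters
Pairs: 'n'+'k', 'h'+'c', 't'+'l', 'q'+'o'
Result: nkhctlqo


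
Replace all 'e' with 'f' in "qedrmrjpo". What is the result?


Input string: 'qedrmrjpo'
Operation: replace 'e' with 'f'
Positions of 'e': 1
After replacement: qfdrmrjpo


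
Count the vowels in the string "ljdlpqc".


Input string: 'ljdlpqc'
Operation: count vowels (a, e, i, o, u)
Scan: s[0]='l', s[1]='j', s[2]='d', s[3]='l', s[4]='p', s[5]='q', s[6]='c'
Vowels found: 0
Result: 0


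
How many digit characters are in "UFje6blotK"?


Input string: 'UFje6blotK'
Operation: count digit characters (0-9)
Scan: 'U', 'F', 'j', 'e', '6'(digit), 'b', 'l', 'o', 't', 'K'
Digits found: 1
Result: 1


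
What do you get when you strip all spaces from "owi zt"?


Input string: 'owi zt'
Operation: remove all spaces
Words: 'owi', 'zt'
Join without spaces: owizt


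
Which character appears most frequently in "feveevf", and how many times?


Input: 'feveevf'
Operation: tally each character
Counts: 'e':3, 'f':2, 'v':2
Maximum: 'e' appears 3 times


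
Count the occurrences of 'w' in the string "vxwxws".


Input string: 'vxwxws'
Target character: 'w'
Scan each position: s[2]='w', s[4]='w'
Matches found at indices: 2, 4
Total: 2


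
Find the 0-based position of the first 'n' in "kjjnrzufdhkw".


Input string: 'kjjnrzufdhkw'
Target: 'n'
Scanning left to right: s[0]='k', s[1]='j', s[2]='j', s[3]='n'
First match at index: 3


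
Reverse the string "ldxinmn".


Input string: 'ldxinmn'
Operation: reverse character order
Original order: 'l' -> 'd' -> 'x' -> 'i' -> 'n' -> 'm' -> 'n'
Reversed order: 'n' -> 'm' -> 'n' -> 'i' -> 'x' -> 'd' -> 'l'
Result: nmnixdl


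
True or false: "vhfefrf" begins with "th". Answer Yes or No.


Input string: 'vhfefrf'
Prefix to check: 'th'
First 2 characters of input: 'vh'
Match: False
Result: No


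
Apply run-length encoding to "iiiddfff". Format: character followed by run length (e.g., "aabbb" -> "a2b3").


Input: 'iiiddfff'
Operation: identify consecutive runs
Runs: 'iii' -> i3, 'dd' -> d2, 'fff' -> f3
Encoded: i3d2f3


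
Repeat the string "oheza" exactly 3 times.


Input string: 'oheza'
Operation: repeat 3 times
Concatenation: 'oheza' + 'oheza' + 'oheza'
Result: ohezaohezaoheza


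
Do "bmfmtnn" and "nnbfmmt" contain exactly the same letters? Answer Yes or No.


String 1: 'bmfmtnn' -> sorted: 'bfmmnnt'
String 2: 'nnbfmmt' -> sorted: 'bfmmnnt'
Compare sorted forms: 'bfmmnnt' == 'bfmmnnt'
Anagram: Yes


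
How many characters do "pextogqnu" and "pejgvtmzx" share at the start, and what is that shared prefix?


String 1: 'pextogqnu'
String 2: 'pejgvtmzx'
Compare position by position:
pos 0: 'p' vs 'p' match
pos 1: 'e' vs 'e' match
pos 2: 'x' vs 'j' differ -> stop
Longest common prefix: "pe" (length 2)


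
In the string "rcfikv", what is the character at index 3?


Input string: 'rcfikv'
Operation: get character at index 3
Index mapping: s[0]='r', s[1]='c', s[2]='f', s[3]='i'
Result: 'i'


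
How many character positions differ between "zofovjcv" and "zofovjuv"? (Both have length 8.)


String 1: 'zofovjcv'
String 2: 'zofovjuv'
Compare each position: pos 0: 'z'=='z', pos 1: 'o'=='o', pos 2: 'f'=='f', pos 3: 'o'=='o', pos 4: 'v'=='v', pos 5: 'j'=='j', pos 6: 'c'!='u', pos 7: 'v'=='v'
Differing positions: 1
Hamming distance: 1


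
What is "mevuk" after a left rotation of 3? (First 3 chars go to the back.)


Input: 'mevuk', shift = 3
Operation: split at index 3 and swap parts
Front part s[0:3] = 'mev'
Back part s[3:] = 'uk'
Rotated = back + front = 'uk' + 'mev'
Result: ukmev


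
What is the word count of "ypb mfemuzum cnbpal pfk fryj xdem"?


Input string: 'ypb mfemuzum cnbpal pfk fryj xdem'
Operation: split by spaces
Words found: 'ypb', 'mfemuzum', 'cnbpal', 'pfk', 'fryj', 'xdem'
Word count: 6


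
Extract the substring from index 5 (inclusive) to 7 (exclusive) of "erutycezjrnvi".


Input string: 'erutycezjrnvi'
Operation: slice [5:7]
Extract characters: s[5]='c', s[6]='e'
Result: ce


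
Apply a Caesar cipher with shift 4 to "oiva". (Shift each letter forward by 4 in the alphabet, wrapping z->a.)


Input: 'oiva', shift = 4
Operation: for each letter, (position + 4) mod 26
Mapping: 'o'(14+4=18)->'s', 'i'(8+4=12)->'m', 'v'(21+4=25)->'z', 'a'(0+4=4)->'e'
Result: smze


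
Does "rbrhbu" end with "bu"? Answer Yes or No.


Input string: 'rbrhbu'
Suffix to check: 'bu'
Last 2 characters of input: 'bu'
Match: True
Result: Yes


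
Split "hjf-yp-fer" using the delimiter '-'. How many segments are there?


Input string: 'hjf-yp-fer'
Delimiter: '-'
Split result: 'hjf', 'yp', 'fer'
Number of parts: 3


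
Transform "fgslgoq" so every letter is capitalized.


Input string: 'fgslgoq'
Operation: convert each letter to uppercase
Mapping: 'f'->'F', 'g'->'G', 's'->'S', 'l'->'L', 'g'->'G', 'o'->'O', 'q'->'Q'
Result: FGSLGOQ


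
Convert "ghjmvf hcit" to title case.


Input string: 'ghjmvf hcit'
Operation: capitalize first letter of each word
Word transformations: 'ghjmvf'->'Ghjmvf', 'hcit'->'Hcit'
Result: Ghjmvf Hcit


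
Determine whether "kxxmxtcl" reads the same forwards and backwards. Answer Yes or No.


Input string: 'kxxmxtcl'
Reversed: 'lctxmxxk'
Compare pairs: s[0]='k' vs s[7]='l' (mismatch), s[1]='x' vs s[6]='c' (mismatch), s[2]='x' vs s[5]='t' (mismatch), s[3]='m' vs s[4]='x' (mismatch)
Palindrome: No


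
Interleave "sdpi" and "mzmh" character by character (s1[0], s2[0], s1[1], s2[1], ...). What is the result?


String 1: 'sdpi'
String 2: 'mzmh'
Operation: alternate characters
Pairs: 's'+'m', 'd'+'z', 'p'+'m', 'i'+'h'
Result: smdzpmih


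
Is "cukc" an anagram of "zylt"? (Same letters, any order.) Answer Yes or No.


String 1: 'zylt' -> sorted: 'ltyz'
String 2: 'cukc' -> sorted: 'ccku'
Compare sorted forms: 'ltyz' != 'ccku'
Anagram: No


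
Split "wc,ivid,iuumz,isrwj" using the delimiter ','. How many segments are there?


Input string: 'wc,ivid,iuumz,isrwj'
Delimiter: ','
Split result: 'wc', 'ivid', 'iuumz', 'isrwj'
Number of parts: 4


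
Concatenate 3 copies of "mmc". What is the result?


Input string: 'mmc'
Operation: repeat 3 times
Concatenation: 'mmc' + 'mmc' + 'mmc'
Result: mmcmmcmmc


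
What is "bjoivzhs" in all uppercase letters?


Input string: 'bjoivzhs'
Operation: convert each letter to uppercase
Mapping: 'b'->'B', 'j'->'J', 'o'->'O', 'i'->'I', 'v'->'V', 'z'->'Z', 'h'->'H', 's'->'S'
Result: BJOIVZHS


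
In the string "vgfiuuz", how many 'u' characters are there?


Input string: 'vgfiuuz'
Target character: 'u'
Scan each position: s[4]='u', s[5]='u'
Matches found at indices: 4, 5
Total: 2


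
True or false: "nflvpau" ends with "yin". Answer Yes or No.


Input string: 'nflvpau'
Suffix to check: 'yin'
Last 3 characters of input: 'pau'
Match: False
Result: No


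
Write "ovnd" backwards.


Input string: 'ovnd'
Operation: reverse character order
Original order: 'o' -> 'v' -> 'n' -> 'd'
Reversed order: 'd' -> 'n' -> 'v' -> 'o'
Result: dnvo


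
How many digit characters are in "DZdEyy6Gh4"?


Input string: 'DZdEyy6Gh4'
Operation: count digit characters (0-9)
Scan: 'D', 'Z', 'd', 'E', 'y', 'y', '6'(digit), 'G', 'h', '4'(digit)
Digits found: 2
Result: 2


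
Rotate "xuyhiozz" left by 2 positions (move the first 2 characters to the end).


Input: 'xuyhiozz', shift = 2
Operation: split at index 2 and swap parts
Front part s[0:2] = 'xu'
Back part s[2:] = 'yhiozz'
Rotated = back + front = 'yhiozz' + 'xu'
Result: yhiozzxu


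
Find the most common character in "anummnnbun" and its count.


Input: 'anummnnbun'
Operation: tally each character
Counts: 'a':1, 'b':1, 'm':2, 'n':4, 'u':2
Maximum: 'n' appears 4 times


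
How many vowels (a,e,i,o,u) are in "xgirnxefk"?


Input string: 'xgirnxefk'
Operation: count vowels (a, e, i, o, u)
Scan: s[0]='x', s[1]='g', s[2]='i' (vowel), s[3]='r', s[4]='n', s[5]='x', s[6]='e' (vowel), s[7]='f', s[8]='k'
Vowels found: 2
Result: 2


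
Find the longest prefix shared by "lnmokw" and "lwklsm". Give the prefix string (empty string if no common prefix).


String 1: 'lnmokw'
String 2: 'lwklsm'
Compare position by position:
pos 0: 'l' vs 'l' match
pos 1: 'n' vs 'w' differ -> stop
Longest common prefix: "l" (length 1)


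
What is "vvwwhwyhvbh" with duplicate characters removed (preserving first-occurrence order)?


Input: 'vvwwhwyhvbh'
Operation: keep first occurrence of each character
Scan: s[0]='v' new -> keep; s[1]='v' seen -> skip; s[2]='w' new -> keep; s[3]='w' seen -> skip; s[4]='h' new -> keep; s[5]='w' seen -> skip; s[6]='y' new -> keep; s[7]='h' seen -> skip; s[8]='v' seen -> skip; s[9]='b' new -> keep; s[10]='h' seen -> skip
Result: vwhyb


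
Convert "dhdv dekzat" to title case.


Input string: 'dhdv dekzat'
Operation: capitalize first letter of each word
Word transformations: 'dhdv'->'Dhdv', 'dekzat'->'Dekzat'
Result: Dhdv Dekzat


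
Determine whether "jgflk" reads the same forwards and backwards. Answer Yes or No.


Input string: 'jgflk'
Reversed: 'klfgj'
Compare pairs: s[0]='j' vs s[4]='k' (mismatch), s[1]='g' vs s[3]='l' (mismatch)
Palindrome: No


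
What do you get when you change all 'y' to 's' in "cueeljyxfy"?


Input string: 'cueeljyxfy'
Operation: replace 'y' with 's'
Positions of 'y': 6, 9
After replacement: cueeljsxfs


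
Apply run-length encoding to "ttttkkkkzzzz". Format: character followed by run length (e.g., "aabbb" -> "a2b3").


Input: 'ttttkkkkzzzz'
Operation: identify consecutive runs
Runs: 'tttt' -> t4, 'kkkk' -> k4, 'zzzz' -> z4
Encoded: t4k4z4


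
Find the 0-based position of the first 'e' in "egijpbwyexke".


Input string: 'egijpbwyexke'
Target: 'e'
Scanning left to right: s[0]='e'
First match at index: 0


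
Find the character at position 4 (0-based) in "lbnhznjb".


Input string: 'lbnhznjb'
Operation: get character at index 4
Index mapping: s[0]='l', s[1]='b', s[2]='n', s[3]='h', s[4]='z'
Result: 'z'


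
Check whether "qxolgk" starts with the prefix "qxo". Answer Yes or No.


Input string: 'qxolgk'
Prefix to check: 'qxo'
First 3 characters of input: 'qxo'
Match: True
Result: Yes


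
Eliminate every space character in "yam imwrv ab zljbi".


Input string: 'yam imwrv ab zljbi'
Operation: remove all spaces
Words: 'yam', 'imwrv', 'ab', 'zljbi'
Join without spaces: yamimwrvabzljbi


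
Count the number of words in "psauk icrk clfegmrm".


Input string: 'psauk icrk clfegmrm'
Operation: split by spaces
Words found: 'psauk', 'icrk', 'clfegmrm'
Word count: 3


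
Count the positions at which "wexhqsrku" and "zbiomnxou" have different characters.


String 1: 'wexhqsrku'
String 2: 'zbiomnxou'
Compare each position: pos 0: 'w'!='z', pos 1: 'e'!='b', pos 2: 'x'!='i', pos 3: 'h'!='o', pos 4: 'q'!='m', pos 5: 's'!='n', pos 6: 'r'!='x', pos 7: 'k'!='o', pos 8: 'u'=='u'
Differing positions: 8
Hamming distance: 8


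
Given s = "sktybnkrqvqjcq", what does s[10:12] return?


Input string: 'sktybnkrqvqjcq'
Operation: slice [10:12]
Extract characters: s[10]='q', s[11]='j'
Result: qj


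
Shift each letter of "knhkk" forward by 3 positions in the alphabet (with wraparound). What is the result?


Input: 'knhkk', shift = 3
Operation: for each letter, (position + 3) mod 26
Mapping: 'k'(10+3=13)->'n', 'n'(13+3=16)->'q', 'h'(7+3=10)->'k', 'k'(10+3=13)->'n', 'k'(10+3=13)->'n'
Result: nqknn


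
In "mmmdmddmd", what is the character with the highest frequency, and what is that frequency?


Input: 'mmmdmddmd'
Operation: tally each character
Counts: 'd':4, 'm':5
Maximum: 'm' appears 5 times


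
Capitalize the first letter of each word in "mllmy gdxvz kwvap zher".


Input string: 'mllmy gdxvz kwvap zher'
Operation: capitalize first letter of each word
Word transformations: 'mllmy'->'Mllmy', 'gdxvz'->'Gdxvz', 'kwvap'->'Kwvap', 'zher'->'Zher'
Result: Mllmy Gdxvz Kwvap Zher


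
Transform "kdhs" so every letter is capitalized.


Input string: 'kdhs'
Operation: convert each letter to uppercase
Mapping: 'k'->'K', 'd'->'D', 'h'->'H', 's'->'S'
Result: KDHS


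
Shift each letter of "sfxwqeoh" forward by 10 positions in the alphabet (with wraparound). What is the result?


Input: 'sfxwqeoh', shift = 10
Operation: for each letter, (position + 10) mod 26
Mapping: 's'(18+10=28, 28 mod 26=2)->'c', 'f'(5+10=15)->'p', 'x'(23+10=33, 33 mod 26=7)->'h', 'w'(22+10=32, 32 mod 26=6)->'g', 'q'(16+10=26, 26 mod 26=0)->'a', 'e'(4+10=14)->'o', 'o'(14+10=24)->'y', 'h'(7+10=17)->'r'
Result: cphgaoyr


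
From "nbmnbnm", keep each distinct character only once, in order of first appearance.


Input: 'nbmnbnm'
Operation: keep first occurrence of each character
Scan: s[0]='n' new -> keep; s[1]='b' new -> keep; s[2]='m' new -> keep; s[3]='n' seen -> skip; s[4]='b' seen -> skip; s[5]='n' seen -> skip; s[6]='m' seen -> skip
Result: nbm


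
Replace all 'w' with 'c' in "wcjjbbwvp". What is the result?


Input string: 'wcjjbbwvp'
Operation: replace 'w' with 'c'
Positions of 'w': 0, 6
After replacement: ccjjbbcvp


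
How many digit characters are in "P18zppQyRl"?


Input string: 'P18zppQyRl'
Operation: count digit characters (0-9)
Scan: 'P', '1'(digit), '8'(digit), 'z', 'p', 'p', 'Q', 'y', 'R', 'l'
Digits found: 2
Result: 2


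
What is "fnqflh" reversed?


Input string: 'fnqflh'
Operation: reverse character order
Original order: 'f' -> 'n' -> 'q' -> 'f' -> 'l' -> 'h'
Reversed order: 'h' -> 'l' -> 'f' -> 'q' -> 'n' -> 'f'
Result: hlfqnf


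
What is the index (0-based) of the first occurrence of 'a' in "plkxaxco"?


Input string: 'plkxaxco'
Target: 'a'
Scanning left to right: s[0]='p', s[1]='l', s[2]='k', s[3]='x', s[4]='a'
First match at index: 4


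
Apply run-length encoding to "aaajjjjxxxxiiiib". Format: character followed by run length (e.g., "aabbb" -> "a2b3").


Input: 'aaajjjjxxxxiiiib'
Operation: identify consecutive runs
Runs: 'aaa' -> a3, 'jjjj' -> j4, 'xxxx' -> x4, 'iiii' -> i4, 'b' -> b1
Encoded: a3j4x4i4b1


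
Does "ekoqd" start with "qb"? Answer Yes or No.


Input string: 'ekoqd'
Prefix to check: 'qb'
First 2 characters of input: 'ek'
Match: False
Result: No


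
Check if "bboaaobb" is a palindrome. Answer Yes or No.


Input string: 'bboaaobb'
Reversed: 'bboaaobb'
Compare pairs: s[0]='b' vs s[7]='b' (match), s[1]='b' vs s[6]='b' (match), s[2]='o' vs s[5]='o' (match), s[3]='a' vs s[4]='a' (match)
Palindrome: Yes


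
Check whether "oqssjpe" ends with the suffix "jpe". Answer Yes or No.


Input string: 'oqssjpe'
Suffix to check: 'jpe'
Last 3 characters of input: 'jpe'
Match: True
Result: Yes


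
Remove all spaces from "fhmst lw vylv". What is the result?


Input string: 'fhmst lw vylv'
Operation: remove all spaces
Words: 'fhmst', 'lw', 'vylv'
Join without spaces: fhmstlwvylv


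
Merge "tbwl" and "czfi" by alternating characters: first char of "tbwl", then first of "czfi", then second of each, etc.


String 1: 'tbwl'
String 2: 'czfi'
Operation: alternate characters
Pairs: 't'+'c', 'b'+'z', 'w'+'f', 'l'+'i'
Result: tcbzwfli


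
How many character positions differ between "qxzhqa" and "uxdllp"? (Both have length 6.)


String 1: 'qxzhqa'
String 2: 'uxdllp'
Compare each position: pos 0: 'q'!='u', pos 1: 'x'=='x', pos 2: 'z'!='d', pos 3: 'h'!='l', pos 4: 'q'!='l', pos 5: 'a'!='p'
Differing positions: 5
Hamming distance: 5


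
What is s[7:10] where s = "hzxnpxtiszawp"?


Input string: 'hzxnpxtiszawp'
Operation: slice [7:10]
Extract characters: s[7]='i', s[8]='s', s[9]='z'
Result: isz


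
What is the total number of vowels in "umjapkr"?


Input string: 'umjapkr'
Operation: count vowels (a, e, i, o, u)
Scan: s[0]='u' (vowel), s[1]='m', s[2]='j', s[3]='a' (vowel), s[4]='p', s[5]='k', s[6]='r'
Vowels found: 2
Result: 2


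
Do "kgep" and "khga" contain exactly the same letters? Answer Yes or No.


String 1: 'kgep' -> sorted: 'egkp'
String 2: 'khga' -> sorted: 'aghk'
Compare sorted forms: 'egkp' != 'aghk'
Anagram: No


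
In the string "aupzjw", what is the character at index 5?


Input string: 'aupzjw'
Operation: get character at index 5
Index mapping: s[0]='a', s[1]='u', s[2]='p', s[3]='z', s[4]='j', s[5]='w'
Result: 'w'


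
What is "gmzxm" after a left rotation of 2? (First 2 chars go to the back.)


Input: 'gmzxm', shift = 2
Operation: split at index 2 and swap parts
Front part s[0:2] = 'gm'
Back part s[2:] = 'zxm'
Rotated = back + front = 'zxm' + 'gm'
Result: zxmgm


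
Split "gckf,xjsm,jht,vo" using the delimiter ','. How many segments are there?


Input string: 'gckf,xjsm,jht,vo'
Delimiter: ','
Split result: 'gckf', 'xjsm', 'jht', 'vo'
Number of parts: 4


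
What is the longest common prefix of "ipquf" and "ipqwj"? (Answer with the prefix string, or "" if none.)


String 1: 'ipquf'
String 2: 'ipqwj'
Compare position by position:
pos 0: 'i' vs 'i' match
pos 1: 'p' vs 'p' match
pos 2: 'q' vs 'q' match
pos 3: 'u' vs 'w' differ -> stop
Longest common prefix: "ipq" (length 3)


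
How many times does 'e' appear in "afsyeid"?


Input string: 'afsyeid'
Target character: 'e'
Scan each position: s[4]='e'
Matches found at indices: 4
Total: 1


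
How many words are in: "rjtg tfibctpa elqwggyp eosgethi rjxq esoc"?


Input string: 'rjtg tfibctpa elqwggyp eosgethi rjxq esoc'
Operation: split by spaces
Words found: 'rjtg', 'tfibctpa', 'elqwggyp', 'eosgethi', 'rjxq', 'esoc'
Word count: 6


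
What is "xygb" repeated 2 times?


Input string: 'xygb'
Operation: repeat 2 times
Concatenation: 'xygb' + 'xygb'
Result: xygbxygb


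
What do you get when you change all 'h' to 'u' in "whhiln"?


Input string: 'whhiln'
Operation: replace 'h' with 'u'
Positions of 'h': 1, 2
After replacement: wuuiln


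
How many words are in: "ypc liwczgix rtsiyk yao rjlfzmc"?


Input string: 'ypc liwczgix rtsiyk yao rjlfzmc'
Operation: split by spaces
Words found: 'ypc', 'liwczgix', 'rtsiyk', 'yao', 'rjlfzmc'
Word count: 5


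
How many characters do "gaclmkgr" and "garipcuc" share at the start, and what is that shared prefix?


String 1: 'gaclmkgr'
String 2: 'garipcuc'
Compare position by position:
pos 0: 'g' vs 'g' match
pos 1: 'a' vs 'a' match
pos 2: 'c' vs 'r' differ -> stop
Longest common prefix: "ga" (length 2)


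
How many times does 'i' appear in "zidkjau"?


Input string: 'zidkjau'
Target character: 'i'
Scan each position: s[1]='i'
Matches found at indices: 1
Total: 1


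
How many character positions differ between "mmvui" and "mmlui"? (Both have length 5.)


String 1: 'mmvui'
String 2: 'mmlui'
Compare each position: pos 0: 'm'=='m', pos 1: 'm'=='m', pos 2: 'v'!='l', pos 3: 'u'=='u', pos 4: 'i'=='i'
Differing positions: 1
Hamming distance: 1


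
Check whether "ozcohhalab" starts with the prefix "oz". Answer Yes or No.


Input string: 'ozcohhalab'
Prefix to check: 'oz'
First 2 characters of input: 'oz'
Match: True
Result: Yes


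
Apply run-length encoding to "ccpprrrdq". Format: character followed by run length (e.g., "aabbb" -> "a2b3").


Input: 'ccpprrrdq'
Operation: identify consecutive runs
Runs: 'cc' -> c2, 'pp' -> p2, 'rrr' -> r3, 'd' -> d1, 'q' -> q1
Encoded: c2p2r3d1q1


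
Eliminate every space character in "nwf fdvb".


Input string: 'nwf fdvb'
Operation: remove all spaces
Words: 'nwf', 'fdvb'
Join without spaces: nwffdvb


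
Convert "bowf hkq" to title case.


Input string: 'bowf hkq'
Operation: capitalize first letter of each word
Word transformations: 'bowf'->'Bowf', 'hkq'->'Hkq'
Result: Bowf Hkq


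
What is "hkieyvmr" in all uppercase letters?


Input string: 'hkieyvmr'
Operation: convert each letter to uppercase
Mapping: 'h'->'H', 'k'->'K', 'i'->'I', 'e'->'E', 'y'->'Y', 'v'->'V', 'm'->'M', 'r'->'R'
Result: HKIEYVMR


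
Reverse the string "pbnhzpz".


Input string: 'pbnhzpz'
Operation: reverse character order
Original order: 'p' -> 'b' -> 'n' -> 'h' -> 'z' -> 'p' -> 'z'
Reversed order: 'z' -> 'p' -> 'z' -> 'h' -> 'n' -> 'b' -> 'p'
Result: zpzhnbp


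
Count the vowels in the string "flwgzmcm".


Input string: 'flwgzmcm'
Operation: count vowels (a, e, i, o, u)
Scan: s[0]='f', s[1]='l', s[2]='w', s[3]='g', s[4]='z', s[5]='m', s[6]='c', s[7]='m'
Vowels found: 0
Result: 0
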